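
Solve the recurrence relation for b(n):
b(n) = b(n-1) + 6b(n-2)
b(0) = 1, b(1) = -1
Characteristic equation: x² - x - 6 = 0, which factors as (x - (-2))(x - (3)) = 0.
Roots r₁ = -2, r₂ = 3 (distinct).
General solution: b(n) = A·(-2)^n + B·(3)^n.
From b(0) = 1: A + B = 1.
From b(1) = -1: -2A + 3B = -1.
Solving: A = \frac{4}{5}, B = \frac{1}{5}.
So b(n) = \frac{4 \left(-2\right)^{n}}{5} + \frac{3^{n}}{5}.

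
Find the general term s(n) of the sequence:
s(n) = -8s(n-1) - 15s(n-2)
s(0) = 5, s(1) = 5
Characteristic equation: x² + 8x + 15 = 0, which factors as (x - (-3))(x - (-5)) = 0.
Roots r₁ = -3, r₂ = -5 (distinct).
General solution: s(n) = A·(-3)^n + B·(-5)^n.
From s(0) = 5: A + B = 5.
From s(1) = 5: -3A - 5B = 5.
Solving: A = 15, B = -10.
So s(n) = 15 \left(-3\right)^{n} - 10 \left(-5\right)^{n}.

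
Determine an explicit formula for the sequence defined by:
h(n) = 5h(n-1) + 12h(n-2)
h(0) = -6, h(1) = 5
Characteristic equation: x² - 5x - 12 = 0.
Discriminant Δ = (5)² + 4·(12) = 73.
Roots r₁,₂ = (5 ± √73)/2, so r₁ = \frac{5}{2} + \frac{\sqrt{73}}{2}, r₂ = \frac{5}{2} - \frac{\sqrt{73}}{2}.
General solution: h(n) = A·r₁^n + B·r₂^n.
From the initial conditions, A + B = -6 and r₁A + r₂B = 5.
Since r₁ - r₂ = √73: A = (5 - (-6)r₂)/√73 = -3 + \frac{20 \sqrt{73}}{73}, and B = -6 - A = -3 - \frac{20 \sqrt{73}}{73}.
So h(n) = \left(-3 + \frac{20 \sqrt{73}}{73}\right)\left(\frac{5}{2} + \frac{\sqrt{73}}{2}\right)^n + \left(-3 - \frac{20 \sqrt{73}}{73}\right)\left(\frac{5}{2} - \frac{\sqrt{73}}{2}\right)^n.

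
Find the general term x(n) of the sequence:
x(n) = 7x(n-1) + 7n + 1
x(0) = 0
First-order linear with linear forcing.
Homogeneous solution: x_h(n) = A·(7)^n.
Try particular x_p(n) = pn + q. Substituting:
  pn + q = 7(p(n-1) + q) + 7n + 1.
Matching the n-coefficient: p = 7p + 7 ⇒ p = - \frac{7}{6}.
Matching constants: q = -7p + 7q + 1 ⇒ q = - \frac{55}{36}.
General: x(n) = A·(7)^n - \frac{7 n}{6} - \frac{55}{36}.
Apply x(0) = 0: A - \frac{55}{36} = 0 ⇒ A = \frac{55}{36}.
So x(n) = \frac{55 \cdot 7^{n}}{36} - \frac{7 n}{6} - \frac{55}{36}.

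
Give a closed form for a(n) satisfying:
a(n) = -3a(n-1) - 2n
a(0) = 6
First-order linear with linear forcing.
Homogeneous solution: a_h(n) = A·(-3)^n.
Try particular a_p(n) = pn + q. Substituting:
  pn + q = -3(p(n-1) + q) - 2n.
Matching the n-coefficient: p = -3p - 2 ⇒ p = - \frac{1}{2}.
Matching constants: q = 3p - 3q ⇒ q = - \frac{3}{8}.
General: a(n) = A·(-3)^n - \frac{n}{2} - \frac{3}{8}.
Apply a(0) = 6: A - \frac{3}{8} = 6 ⇒ A = \frac{51}{8}.
So a(n) = \frac{51 \left(-3\right)^{n}}{8} - \frac{n}{2} - \frac{3}{8}.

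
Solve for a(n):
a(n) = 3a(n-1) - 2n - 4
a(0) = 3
First-order linear with linear forcing.
Homogeneous solution: a_h(n) = A·(3)^n.
Try particular a_p(n) = pn + q. Substituting:
  pn + q = 3(p(n-1) + q) - 2n - 4.
Matching the n-coefficient: p = 3p - 2 ⇒ p = 1.
Matching constants: q = -3p + 3q - 4 ⇒ q = \frac{7}{2}.
General: a(n) = A·(3)^n + n + \frac{7}{2}.
Apply a(0) = 3: A + \frac{7}{2} = 3 ⇒ A = - \frac{1}{2}.
So a(n) = - \frac{3^{n}}{2} + n + \frac{7}{2}.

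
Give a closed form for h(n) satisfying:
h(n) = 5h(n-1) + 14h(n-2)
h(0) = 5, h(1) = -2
Characteristic equation: x² - 5x - 14 = 0, which factors as (x - (-2))(x - (7)) = 0.
Roots r₁ = -2, r₂ = 7 (distinct).
General solution: h(n) = A·(-2)^n + B·(7)^n.
From h(0) = 5: A + B = 5.
From h(1) = -2: -2A + 7B = -2.
Solving: A = \frac{37}{9}, B = \frac{8}{9}.
So h(n) = \frac{37 \left(-2\right)^{n}}{9} + \frac{8 \cdot 7^{n}}{9}.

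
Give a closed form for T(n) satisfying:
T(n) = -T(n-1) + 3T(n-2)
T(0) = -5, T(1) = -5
Characteristic equation: x² + x - 3 = 0.
Discriminant Δ = (-1)² + 4·(3) = 13.
Roots r₁,₂ = (-1 ± √13)/2, so r₁ = - \frac{1}{2} + \frac{\sqrt{13}}{2}, r₂ = - \frac{\sqrt{13}}{2} - \frac{1}{2}.
General solution: T(n) = A·r₁^n + B·r₂^n.
From the initial conditions, A + B = -5 and r₁A + r₂B = -5.
Since r₁ - r₂ = √13: A = (-5 - (-5)r₂)/√13 = - \frac{5}{2} - \frac{15 \sqrt{13}}{26}, and B = -5 - A = - \frac{5}{2} + \frac{15 \sqrt{13}}{26}.
So T(n) = \left(- \frac{5}{2} - \frac{15 \sqrt{13}}{26}\right)\left(- \frac{1}{2} + \frac{\sqrt{13}}{2}\right)^n + \left(- \frac{5}{2} + \frac{15 \sqrt{13}}{26}\right)\left(- \frac{\sqrt{13}}{2} - \frac{1}{2}\right)^n.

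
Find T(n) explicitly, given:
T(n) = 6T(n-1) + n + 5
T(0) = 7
First-order linear with linear forcing.
Homogeneous solution: T_h(n) = A·(6)^n.
Try particular T_p(n) = pn + q. Substituting:
  pn + q = 6(p(n-1) + q) + n + 5.
Matching the n-coefficient: p = 6p + 1 ⇒ p = - \frac{1}{5}.
Matching constants: q = -6p + 6q + 5 ⇒ q = - \frac{31}{25}.
General: T(n) = A·(6)^n - \frac{n}{5} - \frac{31}{25}.
Apply T(0) = 7: A - \frac{31}{25} = 7 ⇒ A = \frac{206}{25}.
So T(n) = \frac{206 \cdot 6^{n}}{25} - \frac{n}{5} - \frac{31}{25}.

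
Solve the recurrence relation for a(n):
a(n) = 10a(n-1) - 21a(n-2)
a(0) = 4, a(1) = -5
Characteristic equation: x² - 10x + 21 = 0, which factors as (x - (3))(x - (7)) = 0.
Roots r₁ = 3, r₂ = 7 (distinct).
General solution: a(n) = A·(3)^n + B·(7)^n.
From a(0) = 4: A + B = 4.
From a(1) = -5: 3A + 7B = -5.
Solving: A = \frac{33}{4}, B = - \frac{17}{4}.
So a(n) = \frac{33 \cdot 3^{n}}{4} - \frac{17 \cdot 7^{n}}{4}.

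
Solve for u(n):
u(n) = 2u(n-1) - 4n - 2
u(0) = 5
First-order linear with linear forcing.
Homogeneous solution: u_h(n) = A·(2)^n.
Try particular u_p(n) = pn + q. Substituting:
  pn + q = 2(p(n-1) + q) - 4n - 2.
Matching the n-coefficient: p = 2p - 4 ⇒ p = 4.
Matching constants: q = -2p + 2q - 2 ⇒ q = 10.
General: u(n) = A·(2)^n + 4 n + 10.
Apply u(0) = 5: A + 10 = 5 ⇒ A = -5.
So u(n) = - 5 \cdot 2^{n} + 4 n + 10.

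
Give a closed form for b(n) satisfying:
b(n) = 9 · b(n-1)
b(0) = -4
Pure geometric recurrence with ratio 9.
By induction b(n) = b(0) · (9)^n = - 4 \cdot 9^{n}.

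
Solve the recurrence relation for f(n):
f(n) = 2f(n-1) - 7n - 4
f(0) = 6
First-order linear with linear forcing.
Homogeneous solution: f_h(n) = A·(2)^n.
Try particular f_p(n) = pn + q. Substituting:
  pn + q = 2(p(n-1) + q) - 7n - 4.
Matching the n-coefficient: p = 2p - 7 ⇒ p = 7.
Matching constants: q = -2p + 2q - 4 ⇒ q = 18.
General: f(n) = A·(2)^n + 7 n + 18.
Apply f(0) = 6: A + 18 = 6 ⇒ A = -12.
So f(n) = - 12 \cdot 2^{n} + 7 n + 18.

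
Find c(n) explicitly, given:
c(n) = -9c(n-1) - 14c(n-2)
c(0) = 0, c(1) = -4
Characteristic equation: x² + 9x + 14 = 0, which factors as (x - (-7))(x - (-2)) = 0.
Roots r₁ = -7, r₂ = -2 (distinct).
General solution: c(n) = A·(-7)^n + B·(-2)^n.
From c(0) = 0: A + B = 0.
From c(1) = -4: -7A - 2B = -4.
Solving: A = \frac{4}{5}, B = - \frac{4}{5}.
So c(n) = - \frac{4 \left(-2\right)^{n}}{5} + \frac{4 \left(-7\right)^{n}}{5}.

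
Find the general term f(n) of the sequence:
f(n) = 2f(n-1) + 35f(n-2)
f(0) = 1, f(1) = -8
Characteristic equation: x² - 2x - 35 = 0, which factors as (x - (-5))(x - (7)) = 0.
Roots r₁ = -5, r₂ = 7 (distinct).
General solution: f(n) = A·(-5)^n + B·(7)^n.
From f(0) = 1: A + B = 1.
From f(1) = -8: -5A + 7B = -8.
Solving: A = \frac{5}{4}, B = - \frac{1}{4}.
So f(n) = \frac{5 \left(-5\right)^{n}}{4} - \frac{7^{n}}{4}.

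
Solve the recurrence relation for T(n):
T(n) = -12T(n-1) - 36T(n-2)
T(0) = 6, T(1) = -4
Characteristic equation: x² + 12x + 36 = 0, which is (x - (-6))².
Repeated root r = -6.
General solution: T(n) = (A + Bn)·(-6)^n.
From T(0) = 6: A = 6.
From T(1) = -4: (A + B)·(-6) = -4 ⇒ B = - \frac{16}{3}.
So T(n) = \left(6 - \frac{16 n}{3}\right) \cdot (-6)^n.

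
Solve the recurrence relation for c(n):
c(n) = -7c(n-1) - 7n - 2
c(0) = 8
First-order linear with linear forcing.
Homogeneous solution: c_h(n) = A·(-7)^n.
Try particular c_p(n) = pn + q. Substituting:
  pn + q = -7(p(n-1) + q) - 7n - 2.
Matching the n-coefficient: p = -7p - 7 ⇒ p = - \frac{7}{8}.
Matching constants: q = 7p - 7q - 2 ⇒ q = - \frac{65}{64}.
General: c(n) = A·(-7)^n - \frac{7 n}{8} - \frac{65}{64}.
Apply c(0) = 8: A - \frac{65}{64} = 8 ⇒ A = \frac{577}{64}.
So c(n) = \frac{577 \left(-7\right)^{n}}{64} - \frac{7 n}{8} - \frac{65}{64}.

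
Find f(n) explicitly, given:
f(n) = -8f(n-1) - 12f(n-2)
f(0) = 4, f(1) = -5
Characteristic equation: x² + 8x + 12 = 0, which factors as (x - (-2))(x - (-6)) = 0.
Roots r₁ = -2, r₂ = -6 (distinct).
General solution: f(n) = A·(-2)^n + B·(-6)^n.
From f(0) = 4: A + B = 4.
From f(1) = -5: -2A - 6B = -5.
Solving: A = \frac{19}{4}, B = - \frac{3}{4}.
So f(n) = \frac{19 \left(-2\right)^{n}}{4} - \frac{3 \left(-6\right)^{n}}{4}.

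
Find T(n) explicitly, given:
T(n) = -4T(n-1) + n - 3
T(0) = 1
First-order linear with linear forcing.
Homogeneous solution: T_h(n) = A·(-4)^n.
Try particular T_p(n) = pn + q. Substituting:
  pn + q = -4(p(n-1) + q) + n - 3.
Matching the n-coefficient: p = -4p + 1 ⇒ p = \frac{1}{5}.
Matching constants: q = 4p - 4q - 3 ⇒ q = - \frac{11}{25}.
General: T(n) = A·(-4)^n + \frac{n}{5} - \frac{11}{25}.
Apply T(0) = 1: A - \frac{11}{25} = 1 ⇒ A = \frac{36}{25}.
So T(n) = \frac{36 \left(-4\right)^{n}}{25} + \frac{n}{5} - \frac{11}{25}.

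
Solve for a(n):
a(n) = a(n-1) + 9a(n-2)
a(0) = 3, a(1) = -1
Characteristic equation: x² - x - 9 = 0.
Discriminant Δ = (1)² + 4·(9) = 37.
Roots r₁,₂ = (1 ± √37)/2, so r₁ = \frac{1}{2} + \frac{\sqrt{37}}{2}, r₂ = \frac{1}{2} - \frac{\sqrt{37}}{2}.
General solution: a(n) = A·r₁^n + B·r₂^n.
From the initial conditions, A + B = 3 and r₁A + r₂B = -1.
Since r₁ - r₂ = √37: A = (-1 - (3)r₂)/√37 = \frac{3}{2} - \frac{5 \sqrt{37}}{74}, and B = 3 - A = \frac{5 \sqrt{37}}{74} + \frac{3}{2}.
So a(n) = \left(\frac{3}{2} - \frac{5 \sqrt{37}}{74}\right)\left(\frac{1}{2} + \frac{\sqrt{37}}{2}\right)^n + \left(\frac{5 \sqrt{37}}{74} + \frac{3}{2}\right)\left(\frac{1}{2} - \frac{\sqrt{37}}{2}\right)^n.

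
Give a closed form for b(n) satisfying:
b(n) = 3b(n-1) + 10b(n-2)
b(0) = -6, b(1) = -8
Characteristic equation: x² - 3x - 10 = 0, which factors as (x - (5))(x - (-2)) = 0.
Roots r₁ = 5, r₂ = -2 (distinct).
General solution: b(n) = A·(5)^n + B·(-2)^n.
From b(0) = -6: A + B = -6.
From b(1) = -8: 5A - 2B = -8.
Solving: A = - \frac{20}{7}, B = - \frac{22}{7}.
So b(n) = - \frac{22 \left(-2\right)^{n}}{7} - \frac{20 \cdot 5^{n}}{7}.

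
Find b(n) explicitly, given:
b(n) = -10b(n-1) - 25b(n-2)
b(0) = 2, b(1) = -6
Characteristic equation: x² + 10x + 25 = 0, which is (x - (-5))².
Repeated root r = -5.
General solution: b(n) = (A + Bn)·(-5)^n.
From b(0) = 2: A = 2.
From b(1) = -6: (A + B)·(-5) = -6 ⇒ B = - \frac{4}{5}.
So b(n) = \left(2 - \frac{4 n}{5}\right) \cdot (-5)^n.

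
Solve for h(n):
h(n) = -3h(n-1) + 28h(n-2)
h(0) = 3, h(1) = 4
Characteristic equation: x² + 3x - 28 = 0, which factors as (x - (4))(x - (-7)) = 0.
Roots r₁ = 4, r₂ = -7 (distinct).
General solution: h(n) = A·(4)^n + B·(-7)^n.
From h(0) = 3: A + B = 3.
From h(1) = 4: 4A - 7B = 4.
Solving: A = \frac{25}{11}, B = \frac{8}{11}.
So h(n) = \frac{8 \left(-7\right)^{n}}{11} + \frac{25 \cdot 4^{n}}{11}.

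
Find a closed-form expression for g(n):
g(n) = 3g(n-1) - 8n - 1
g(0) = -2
First-order linear with linear forcing.
Homogeneous solution: g_h(n) = A·(3)^n.
Try particular g_p(n) = pn + q. Substituting:
  pn + q = 3(p(n-1) + q) - 8n - 1.
Matching the n-coefficient: p = 3p - 8 ⇒ p = 4.
Matching constants: q = -3p + 3q - 1 ⇒ q = \frac{13}{2}.
General: g(n) = A·(3)^n + 4 n + \frac{13}{2}.
Apply g(0) = -2: A + \frac{13}{2} = -2 ⇒ A = - \frac{17}{2}.
So g(n) = - \frac{17 \cdot 3^{n}}{2} + 4 n + \frac{13}{2}.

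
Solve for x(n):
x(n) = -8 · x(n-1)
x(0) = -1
Pure geometric recurrence with ratio -8.
By induction x(n) = x(0) · (-8)^n = - \left(-8\right)^{n}.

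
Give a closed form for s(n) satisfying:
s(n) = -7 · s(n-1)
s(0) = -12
Pure geometric recurrence with ratio -7.
By induction s(n) = s(0) · (-7)^n = - 12 \left(-7\right)^{n}.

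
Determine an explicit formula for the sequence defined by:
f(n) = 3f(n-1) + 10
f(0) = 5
First-order linear non-homogeneous.
Homogeneous solution: f_h(n) = A·(3)^n.
Try constant particular solution f_p = K: K = 3K + 10 ⇒ K = -5.
General: f(n) = A·(3)^n - 5.
Apply f(0) = 5: A - 5 = 5 ⇒ A = 10.
So f(n) = 10 \cdot 3^{n} - 5.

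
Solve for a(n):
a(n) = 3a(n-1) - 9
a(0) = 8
First-order linear non-homogeneous.
Homogeneous solution: a_h(n) = A·(3)^n.
Try constant particular solution a_p = K: K = 3K - 9 ⇒ K = \frac{9}{2}.
General: a(n) = A·(3)^n + \frac{9}{2}.
Apply a(0) = 8: A + \frac{9}{2} = 8 ⇒ A = \frac{7}{2}.
So a(n) = \frac{7 \cdot 3^{n}}{2} + \frac{9}{2}.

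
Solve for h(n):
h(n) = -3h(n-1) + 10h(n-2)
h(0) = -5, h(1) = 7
Characteristic equation: x² + 3x - 10 = 0, which factors as (x - (2))(x - (-5)) = 0.
Roots r₁ = 2, r₂ = -5 (distinct).
General solution: h(n) = A·(2)^n + B·(-5)^n.
From h(0) = -5: A + B = -5.
From h(1) = 7: 2A - 5B = 7.
Solving: A = - \frac{18}{7}, B = - \frac{17}{7}.
So h(n) = - \frac{17 \left(-5\right)^{n}}{7} - \frac{18 \cdot 2^{n}}{7}.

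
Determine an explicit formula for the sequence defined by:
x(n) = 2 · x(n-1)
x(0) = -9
Pure geometric recurrence with ratio 2.
By induction x(n) = x(0) · (2)^n = - 9 \cdot 2^{n}.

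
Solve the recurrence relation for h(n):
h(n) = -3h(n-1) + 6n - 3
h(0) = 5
First-order linear with linear forcing.
Homogeneous solution: h_h(n) = A·(-3)^n.
Try particular h_p(n) = pn + q. Substituting:
  pn + q = -3(p(n-1) + q) + 6n - 3.
Matching the n-coefficient: p = -3p + 6 ⇒ p = \frac{3}{2}.
Matching constants: q = 3p - 3q - 3 ⇒ q = \frac{3}{8}.
General: h(n) = A·(-3)^n + \frac{3 n}{2} + \frac{3}{8}.
Apply h(0) = 5: A + \frac{3}{8} = 5 ⇒ A = \frac{37}{8}.
So h(n) = \frac{37 \left(-3\right)^{n}}{8} + \frac{3 n}{2} + \frac{3}{8}.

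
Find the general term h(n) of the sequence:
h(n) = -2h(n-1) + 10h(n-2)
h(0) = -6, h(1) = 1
Characteristic equation: x² + 2x - 10 = 0.
Discriminant Δ = (-2)² + 4·(10) = 44.
Roots r₁,₂ = (-2 ± √44)/2, so r₁ = -1 + \sqrt{11}, r₂ = - \sqrt{11} - 1.
General solution: h(n) = A·r₁^n + B·r₂^n.
From the initial conditions, A + B = -6 and r₁A + r₂B = 1.
Since r₁ - r₂ = √44: A = (1 - (-6)r₂)/√44 = -3 - \frac{5 \sqrt{11}}{22}, and B = -6 - A = -3 + \frac{5 \sqrt{11}}{22}.
So h(n) = \left(-3 - \frac{5 \sqrt{11}}{22}\right)\left(-1 + \sqrt{11}\right)^n + \left(-3 + \frac{5 \sqrt{11}}{22}\right)\left(- \sqrt{11} - 1\right)^n.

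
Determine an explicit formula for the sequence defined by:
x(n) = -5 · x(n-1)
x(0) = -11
Pure geometric recurrence with ratio -5.
By induction x(n) = x(0) · (-5)^n = - 11 \left(-5\right)^{n}.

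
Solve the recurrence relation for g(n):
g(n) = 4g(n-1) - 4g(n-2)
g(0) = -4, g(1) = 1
Characteristic equation: x² - 4x + 4 = 0, which is (x - (2))².
Repeated root r = 2.
General solution: g(n) = (A + Bn)·(2)^n.
From g(0) = -4: A = -4.
From g(1) = 1: (A + B)·(2) = 1 ⇒ B = \frac{9}{2}.
So g(n) = \left(\frac{9 n}{2} - 4\right) \cdot (2)^n.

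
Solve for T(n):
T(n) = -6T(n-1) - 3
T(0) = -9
First-order linear non-homogeneous.
Homogeneous solution: T_h(n) = A·(-6)^n.
Try constant particular solution T_p = K: K = -6K - 3 ⇒ K = - \frac{3}{7}.
General: T(n) = A·(-6)^n - \frac{3}{7}.
Apply T(0) = -9: A - \frac{3}{7} = -9 ⇒ A = - \frac{60}{7}.
So T(n) = - \frac{60 \left(-6\right)^{n}}{7} - \frac{3}{7}.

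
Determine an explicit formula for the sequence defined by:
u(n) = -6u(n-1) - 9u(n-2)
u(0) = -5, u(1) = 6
Characteristic equation: x² + 6x + 9 = 0, which is (x - (-3))².
Repeated root r = -3.
General solution: u(n) = (A + Bn)·(-3)^n.
From u(0) = -5: A = -5.
From u(1) = 6: (A + B)·(-3) = 6 ⇒ B = 3.
So u(n) = \left(3 n - 5\right) \cdot (-3)^n.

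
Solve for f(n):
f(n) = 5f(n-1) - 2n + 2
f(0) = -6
First-order linear with linear forcing.
Homogeneous solution: f_h(n) = A·(5)^n.
Try particular f_p(n) = pn + q. Substituting:
  pn + q = 5(p(n-1) + q) - 2n + 2.
Matching the n-coefficient: p = 5p - 2 ⇒ p = \frac{1}{2}.
Matching constants: q = -5p + 5q + 2 ⇒ q = \frac{1}{8}.
General: f(n) = A·(5)^n + \frac{n}{2} + \frac{1}{8}.
Apply f(0) = -6: A + \frac{1}{8} = -6 ⇒ A = - \frac{49}{8}.
So f(n) = - \frac{49 \cdot 5^{n}}{8} + \frac{n}{2} + \frac{1}{8}.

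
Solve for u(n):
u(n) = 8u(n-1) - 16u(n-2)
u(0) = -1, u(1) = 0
Characteristic equation: x² - 8x + 16 = 0, which is (x - (4))².
Repeated root r = 4.
General solution: u(n) = (A + Bn)·(4)^n.
From u(0) = -1: A = -1.
From u(1) = 0: (A + B)·(4) = 0 ⇒ B = 1.
So u(n) = \left(n - 1\right) \cdot (4)^n.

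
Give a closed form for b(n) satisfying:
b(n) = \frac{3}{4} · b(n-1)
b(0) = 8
Pure geometric recurrence with ratio \frac{3}{4}.
By induction b(n) = b(0) · (\frac{3}{4})^n = 8 \left(\frac{3}{4}\right)^{n}.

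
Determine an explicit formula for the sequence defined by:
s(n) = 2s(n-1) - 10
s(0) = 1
First-order linear non-homogeneous.
Homogeneous solution: s_h(n) = A·(2)^n.
Try constant particular solution s_p = K: K = 2K - 10 ⇒ K = 10.
General: s(n) = A·(2)^n + 10.
Apply s(0) = 1: A + 10 = 1 ⇒ A = -9.
So s(n) = 10 - 9 \cdot 2^{n}.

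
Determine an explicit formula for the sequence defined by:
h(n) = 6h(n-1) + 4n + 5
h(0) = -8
First-order linear with linear forcing.
Homogeneous solution: h_h(n) = A·(6)^n.
Try particular h_p(n) = pn + q. Substituting:
  pn + q = 6(p(n-1) + q) + 4n + 5.
Matching the n-coefficient: p = 6p + 4 ⇒ p = - \frac{4}{5}.
Matching constants: q = -6p + 6q + 5 ⇒ q = - \frac{49}{25}.
General: h(n) = A·(6)^n - \frac{4 n}{5} - \frac{49}{25}.
Apply h(0) = -8: A - \frac{49}{25} = -8 ⇒ A = - \frac{151}{25}.
So h(n) = - \frac{151 \cdot 6^{n}}{25} - \frac{4 n}{5} - \frac{49}{25}.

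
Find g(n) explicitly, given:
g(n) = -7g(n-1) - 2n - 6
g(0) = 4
First-order linear with linear forcing.
Homogeneous solution: g_h(n) = A·(-7)^n.
Try particular g_p(n) = pn + q. Substituting:
  pn + q = -7(p(n-1) + q) - 2n - 6.
Matching the n-coefficient: p = -7p - 2 ⇒ p = - \frac{1}{4}.
Matching constants: q = 7p - 7q - 6 ⇒ q = - \frac{31}{32}.
General: g(n) = A·(-7)^n - \frac{n}{4} - \frac{31}{32}.
Apply g(0) = 4: A - \frac{31}{32} = 4 ⇒ A = \frac{159}{32}.
So g(n) = \frac{159 \left(-7\right)^{n}}{32} - \frac{n}{4} - \frac{31}{32}.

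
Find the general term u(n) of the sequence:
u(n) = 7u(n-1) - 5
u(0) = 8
First-order linear non-homogeneous.
Homogeneous solution: u_h(n) = A·(7)^n.
Try constant particular solution u_p = K: K = 7K - 5 ⇒ K = \frac{5}{6}.
General: u(n) = A·(7)^n + \frac{5}{6}.
Apply u(0) = 8: A + \frac{5}{6} = 8 ⇒ A = \frac{43}{6}.
So u(n) = \frac{43 \cdot 7^{n}}{6} + \frac{5}{6}.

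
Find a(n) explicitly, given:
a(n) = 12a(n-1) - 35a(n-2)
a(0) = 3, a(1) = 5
Characteristic equation: x² - 12x + 35 = 0, which factors as (x - (5))(x - (7)) = 0.
Roots r₁ = 5, r₂ = 7 (distinct).
General solution: a(n) = A·(5)^n + B·(7)^n.
From a(0) = 3: A + B = 3.
From a(1) = 5: 5A + 7B = 5.
Solving: A = 8, B = -5.
So a(n) = 8 \cdot 5^{n} - 5 \cdot 7^{n}.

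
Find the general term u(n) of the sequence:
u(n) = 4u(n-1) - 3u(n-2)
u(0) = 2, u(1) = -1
Characteristic equation: x² - 4x + 3 = 0, which factors as (x - (3))(x - (1)) = 0.
Roots r₁ = 3, r₂ = 1 (distinct).
General solution: u(n) = A·(3)^n + B·(1)^n.
From u(0) = 2: A + B = 2.
From u(1) = -1: 3A + B = -1.
Solving: A = - \frac{3}{2}, B = \frac{7}{2}.
So u(n) = \frac{7}{2} - \frac{3 \cdot 3^{n}}{2}.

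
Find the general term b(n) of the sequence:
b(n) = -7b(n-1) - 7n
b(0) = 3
First-order linear with linear forcing.
Homogeneous solution: b_h(n) = A·(-7)^n.
Try particular b_p(n) = pn + q. Substituting:
  pn + q = -7(p(n-1) + q) - 7n.
Matching the n-coefficient: p = -7p - 7 ⇒ p = - \frac{7}{8}.
Matching constants: q = 7p - 7q ⇒ q = - \frac{49}{64}.
General: b(n) = A·(-7)^n - \frac{7 n}{8} - \frac{49}{64}.
Apply b(0) = 3: A - \frac{49}{64} = 3 ⇒ A = \frac{241}{64}.
So b(n) = \frac{241 \left(-7\right)^{n}}{64} - \frac{7 n}{8} - \frac{49}{64}.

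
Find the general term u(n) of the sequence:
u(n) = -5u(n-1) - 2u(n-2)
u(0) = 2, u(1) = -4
Characteristic equation: x² + 5x + 2 = 0.
Discriminant Δ = (-5)² + 4·(-2) = 17.
Roots r₁,₂ = (-5 ± √17)/2, so r₁ = - \frac{5}{2} + \frac{\sqrt{17}}{2}, r₂ = - \frac{5}{2} - \frac{\sqrt{17}}{2}.
General solution: u(n) = A·r₁^n + B·r₂^n.
From the initial conditions, A + B = 2 and r₁A + r₂B = -4.
Since r₁ - r₂ = √17: A = (-4 - (2)r₂)/√17 = \frac{\sqrt{17}}{17} + 1, and B = 2 - A = 1 - \frac{\sqrt{17}}{17}.
So u(n) = \left(\frac{\sqrt{17}}{17} + 1\right)\left(- \frac{5}{2} + \frac{\sqrt{17}}{2}\right)^n + \left(1 - \frac{\sqrt{17}}{17}\right)\left(- \frac{5}{2} - \frac{\sqrt{17}}{2}\right)^n.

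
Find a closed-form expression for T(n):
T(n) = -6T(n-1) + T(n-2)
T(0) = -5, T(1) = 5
Characteristic equation: x² + 6x - 1 = 0.
Discriminant Δ = (-6)² + 4·(1) = 40.
Roots r₁,₂ = (-6 ± √40)/2, so r₁ = -3 + \sqrt{10}, r₂ = - \sqrt{10} - 3.
General solution: T(n) = A·r₁^n + B·r₂^n.
From the initial conditions, A + B = -5 and r₁A + r₂B = 5.
Since r₁ - r₂ = √40: A = (5 - (-5)r₂)/√40 = - \frac{5}{2} - \frac{\sqrt{10}}{2}, and B = -5 - A = - \frac{5}{2} + \frac{\sqrt{10}}{2}.
So T(n) = \left(- \frac{5}{2} - \frac{\sqrt{10}}{2}\right)\left(-3 + \sqrt{10}\right)^n + \left(- \frac{5}{2} + \frac{\sqrt{10}}{2}\right)\left(- \sqrt{10} - 3\right)^n.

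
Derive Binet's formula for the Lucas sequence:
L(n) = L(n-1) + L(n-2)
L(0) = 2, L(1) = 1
This is the Lucas sequence.
Characteristic equation: x² - x - 1 = 0; roots r₁ = \frac{1}{2} + \frac{\sqrt{5}}{2}, r₂ = \frac{1}{2} - \frac{\sqrt{5}}{2}.
General: L(n) = A·r₁^n + B·r₂^n. Solving with L(0)=2, L(1)=1 gives A = 1, B = 1.
So L(n) = 2^{- n} \left(\left(1 - \sqrt{5}\right)^{n} + \left(1 + \sqrt{5}\right)^{n}\right).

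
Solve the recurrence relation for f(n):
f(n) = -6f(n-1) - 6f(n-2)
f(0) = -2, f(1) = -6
Characteristic equation: x² + 6x + 6 = 0.
Discriminant Δ = (-6)² + 4·(-6) = 12.
Roots r₁,₂ = (-6 ± √12)/2, so r₁ = -3 + \sqrt{3}, r₂ = -3 - \sqrt{3}.
General solution: f(n) = A·r₁^n + B·r₂^n.
From the initial conditions, A + B = -2 and r₁A + r₂B = -6.
Since r₁ - r₂ = √12: A = (-6 - (-2)r₂)/√12 = - 2 \sqrt{3} - 1, and B = -2 - A = -1 + 2 \sqrt{3}.
So f(n) = \left(- 2 \sqrt{3} - 1\right)\left(-3 + \sqrt{3}\right)^n + \left(-1 + 2 \sqrt{3}\right)\left(-3 - \sqrt{3}\right)^n.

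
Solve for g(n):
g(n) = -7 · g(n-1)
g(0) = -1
Pure geometric recurrence with ratio -7.
By induction g(n) = g(0) · (-7)^n = - \left(-7\right)^{n}.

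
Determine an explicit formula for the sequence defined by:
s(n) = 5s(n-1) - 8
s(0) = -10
First-order linear non-homogeneous.
Homogeneous solution: s_h(n) = A·(5)^n.
Try constant particular solution s_p = K: K = 5K - 8 ⇒ K = 2.
General: s(n) = A·(5)^n + 2.
Apply s(0) = -10: A + 2 = -10 ⇒ A = -12.
So s(n) = 2 - 12 \cdot 5^{n}.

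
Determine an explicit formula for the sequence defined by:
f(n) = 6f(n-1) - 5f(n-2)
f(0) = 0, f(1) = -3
Characteristic equation: x² - 6x + 5 = 0, which factors as (x - (1))(x - (5)) = 0.
Roots r₁ = 1, r₂ = 5 (distinct).
General solution: f(n) = A·(1)^n + B·(5)^n.
From f(0) = 0: A + B = 0.
From f(1) = -3: A + 5B = -3.
Solving: A = \frac{3}{4}, B = - \frac{3}{4}.
So f(n) = \frac{3}{4} - \frac{3 \cdot 5^{n}}{4}.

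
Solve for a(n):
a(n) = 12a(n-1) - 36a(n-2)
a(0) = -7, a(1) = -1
Characteristic equation: x² - 12x + 36 = 0, which is (x - (6))².
Repeated root r = 6.
General solution: a(n) = (A + Bn)·(6)^n.
From a(0) = -7: A = -7.
From a(1) = -1: (A + B)·(6) = -1 ⇒ B = \frac{41}{6}.
So a(n) = \left(\frac{41 n}{6} - 7\right) \cdot (6)^n.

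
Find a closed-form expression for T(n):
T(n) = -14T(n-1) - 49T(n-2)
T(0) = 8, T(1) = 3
Characteristic equation: x² + 14x + 49 = 0, which is (x - (-7))².
Repeated root r = -7.
General solution: T(n) = (A + Bn)·(-7)^n.
From T(0) = 8: A = 8.
From T(1) = 3: (A + B)·(-7) = 3 ⇒ B = - \frac{59}{7}.
So T(n) = \left(8 - \frac{59 n}{7}\right) \cdot (-7)^n.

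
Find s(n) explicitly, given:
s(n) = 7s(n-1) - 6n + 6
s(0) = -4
First-order linear with linear forcing.
Homogeneous solution: s_h(n) = A·(7)^n.
Try particular s_p(n) = pn + q. Substituting:
  pn + q = 7(p(n-1) + q) - 6n + 6.
Matching the n-coefficient: p = 7p - 6 ⇒ p = 1.
Matching constants: q = -7p + 7q + 6 ⇒ q = \frac{1}{6}.
General: s(n) = A·(7)^n + n + \frac{1}{6}.
Apply s(0) = -4: A + \frac{1}{6} = -4 ⇒ A = - \frac{25}{6}.
So s(n) = - \frac{25 \cdot 7^{n}}{6} + n + \frac{1}{6}.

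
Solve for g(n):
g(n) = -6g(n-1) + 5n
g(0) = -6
First-order linear with linear forcing.
Homogeneous solution: g_h(n) = A·(-6)^n.
Try particular g_p(n) = pn + q. Substituting:
  pn + q = -6(p(n-1) + q) + 5n.
Matching the n-coefficient: p = -6p + 5 ⇒ p = \frac{5}{7}.
Matching constants: q = 6p - 6q ⇒ q = \frac{30}{49}.
General: g(n) = A·(-6)^n + \frac{5 n}{7} + \frac{30}{49}.
Apply g(0) = -6: A + \frac{30}{49} = -6 ⇒ A = - \frac{324}{49}.
So g(n) = - \frac{324 \left(-6\right)^{n}}{49} + \frac{5 n}{7} + \frac{30}{49}.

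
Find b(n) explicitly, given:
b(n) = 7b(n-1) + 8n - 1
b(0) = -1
First-order linear with linear forcing.
Homogeneous solution: b_h(n) = A·(7)^n.
Try particular b_p(n) = pn + q. Substituting:
  pn + q = 7(p(n-1) + q) + 8n - 1.
Matching the n-coefficient: p = 7p + 8 ⇒ p = - \frac{4}{3}.
Matching constants: q = -7p + 7q - 1 ⇒ q = - \frac{25}{18}.
General: b(n) = A·(7)^n - \frac{4 n}{3} - \frac{25}{18}.
Apply b(0) = -1: A - \frac{25}{18} = -1 ⇒ A = \frac{7}{18}.
So b(n) = \frac{7 \cdot 7^{n}}{18} - \frac{4 n}{3} - \frac{25}{18}.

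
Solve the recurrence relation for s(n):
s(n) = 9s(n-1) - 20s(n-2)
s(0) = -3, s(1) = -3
Characteristic equation: x² - 9x + 20 = 0, which factors as (x - (5))(x - (4)) = 0.
Roots r₁ = 5, r₂ = 4 (distinct).
General solution: s(n) = A·(5)^n + B·(4)^n.
From s(0) = -3: A + B = -3.
From s(1) = -3: 5A + 4B = -3.
Solving: A = 9, B = -12.
So s(n) = - 12 \cdot 4^{n} + 9 \cdot 5^{n}.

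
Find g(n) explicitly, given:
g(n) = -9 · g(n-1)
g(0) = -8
Pure geometric recurrence with ratio -9.
By induction g(n) = g(0) · (-9)^n = - 8 \left(-9\right)^{n}.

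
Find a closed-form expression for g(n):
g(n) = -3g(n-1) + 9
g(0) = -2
First-order linear non-homogeneous.
Homogeneous solution: g_h(n) = A·(-3)^n.
Try constant particular solution g_p = K: K = -3K + 9 ⇒ K = \frac{9}{4}.
General: g(n) = A·(-3)^n + \frac{9}{4}.
Apply g(0) = -2: A + \frac{9}{4} = -2 ⇒ A = - \frac{17}{4}.
So g(n) = \frac{9}{4} - \frac{17 \left(-3\right)^{n}}{4}.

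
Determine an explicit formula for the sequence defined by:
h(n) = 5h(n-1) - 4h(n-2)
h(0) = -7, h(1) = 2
Characteristic equation: x² - 5x + 4 = 0, which factors as (x - (4))(x - (1)) = 0.
Roots r₁ = 4, r₂ = 1 (distinct).
General solution: h(n) = A·(4)^n + B·(1)^n.
From h(0) = -7: A + B = -7.
From h(1) = 2: 4A + B = 2.
Solving: A = 3, B = -10.
So h(n) = 3 \cdot 4^{n} - 10.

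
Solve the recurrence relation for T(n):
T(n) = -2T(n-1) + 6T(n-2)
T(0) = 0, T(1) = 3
Characteristic equation: x² + 2x - 6 = 0.
Discriminant Δ = (-2)² + 4·(6) = 28.
Roots r₁,₂ = (-2 ± √28)/2, so r₁ = -1 + \sqrt{7}, r₂ = - \sqrt{7} - 1.
General solution: T(n) = A·r₁^n + B·r₂^n.
From the initial conditions, A + B = 0 and r₁A + r₂B = 3.
Since r₁ - r₂ = √28: A = (3 - (0)r₂)/√28 = \frac{3 \sqrt{7}}{14}, and B = 0 - A = - \frac{3 \sqrt{7}}{14}.
So T(n) = \left(\frac{3 \sqrt{7}}{14}\right)\left(-1 + \sqrt{7}\right)^n + \left(- \frac{3 \sqrt{7}}{14}\right)\left(- \sqrt{7} - 1\right)^n.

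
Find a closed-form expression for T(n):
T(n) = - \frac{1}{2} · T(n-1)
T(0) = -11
Pure geometric recurrence with ratio - \frac{1}{2}.
By induction T(n) = T(0) · (- \frac{1}{2})^n = - 11 \left(- \frac{1}{2}\right)^{n}.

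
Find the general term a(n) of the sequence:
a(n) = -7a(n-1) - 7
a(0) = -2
First-order linear non-homogeneous.
Homogeneous solution: a_h(n) = A·(-7)^n.
Try constant particular solution a_p = K: K = -7K - 7 ⇒ K = - \frac{7}{8}.
General: a(n) = A·(-7)^n - \frac{7}{8}.
Apply a(0) = -2: A - \frac{7}{8} = -2 ⇒ A = - \frac{9}{8}.
So a(n) = - \frac{9 \left(-7\right)^{n}}{8} - \frac{7}{8}.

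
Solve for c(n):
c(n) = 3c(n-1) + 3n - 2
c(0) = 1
First-order linear with linear forcing.
Homogeneous solution: c_h(n) = A·(3)^n.
Try particular c_p(n) = pn + q. Substituting:
  pn + q = 3(p(n-1) + q) + 3n - 2.
Matching the n-coefficient: p = 3p + 3 ⇒ p = - \frac{3}{2}.
Matching constants: q = -3p + 3q - 2 ⇒ q = - \frac{5}{4}.
General: c(n) = A·(3)^n - \frac{3 n}{2} - \frac{5}{4}.
Apply c(0) = 1: A - \frac{5}{4} = 1 ⇒ A = \frac{9}{4}.
So c(n) = \frac{9 \cdot 3^{n}}{4} - \frac{3 n}{2} - \frac{5}{4}.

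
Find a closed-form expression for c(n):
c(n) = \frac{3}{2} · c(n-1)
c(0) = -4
Pure geometric recurrence with ratio \frac{3}{2}.
By induction c(n) = c(0) · (\frac{3}{2})^n = - 4 \left(\frac{3}{2}\right)^{n}.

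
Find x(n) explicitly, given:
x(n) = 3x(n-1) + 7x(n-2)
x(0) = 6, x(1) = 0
Characteristic equation: x² - 3x - 7 = 0.
Discriminant Δ = (3)² + 4·(7) = 37.
Roots r₁,₂ = (3 ± √37)/2, so r₁ = \frac{3}{2} + \frac{\sqrt{37}}{2}, r₂ = \frac{3}{2} - \frac{\sqrt{37}}{2}.
General solution: x(n) = A·r₁^n + B·r₂^n.
From the initial conditions, A + B = 6 and r₁A + r₂B = 0.
Since r₁ - r₂ = √37: A = (0 - (6)r₂)/√37 = 3 - \frac{9 \sqrt{37}}{37}, and B = 6 - A = \frac{9 \sqrt{37}}{37} + 3.
So x(n) = \left(3 - \frac{9 \sqrt{37}}{37}\right)\left(\frac{3}{2} + \frac{\sqrt{37}}{2}\right)^n + \left(\frac{9 \sqrt{37}}{37} + 3\right)\left(\frac{3}{2} - \frac{\sqrt{37}}{2}\right)^n.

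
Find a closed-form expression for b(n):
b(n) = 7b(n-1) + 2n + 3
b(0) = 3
First-order linear with linear forcing.
Homogeneous solution: b_h(n) = A·(7)^n.
Try particular b_p(n) = pn + q. Substituting:
  pn + q = 7(p(n-1) + q) + 2n + 3.
Matching the n-coefficient: p = 7p + 2 ⇒ p = - \frac{1}{3}.
Matching constants: q = -7p + 7q + 3 ⇒ q = - \frac{8}{9}.
General: b(n) = A·(7)^n - \frac{n}{3} - \frac{8}{9}.
Apply b(0) = 3: A - \frac{8}{9} = 3 ⇒ A = \frac{35}{9}.
So b(n) = \frac{35 \cdot 7^{n}}{9} - \frac{n}{3} - \frac{8}{9}.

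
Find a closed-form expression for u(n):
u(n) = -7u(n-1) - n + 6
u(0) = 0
First-order linear with linear forcing.
Homogeneous solution: u_h(n) = A·(-7)^n.
Try particular u_p(n) = pn + q. Substituting:
  pn + q = -7(p(n-1) + q) - n + 6.
Matching the n-coefficient: p = -7p - 1 ⇒ p = - \frac{1}{8}.
Matching constants: q = 7p - 7q + 6 ⇒ q = \frac{41}{64}.
General: u(n) = A·(-7)^n - \frac{n}{8} + \frac{41}{64}.
Apply u(0) = 0: A + \frac{41}{64} = 0 ⇒ A = - \frac{41}{64}.
So u(n) = - \frac{41 \left(-7\right)^{n}}{64} - \frac{n}{8} + \frac{41}{64}.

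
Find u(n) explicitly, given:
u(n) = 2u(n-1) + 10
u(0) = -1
First-order linear non-homogeneous.
Homogeneous solution: u_h(n) = A·(2)^n.
Try constant particular solution u_p = K: K = 2K + 10 ⇒ K = -10.
General: u(n) = A·(2)^n - 10.
Apply u(0) = -1: A - 10 = -1 ⇒ A = 9.
So u(n) = 9 \cdot 2^{n} - 10.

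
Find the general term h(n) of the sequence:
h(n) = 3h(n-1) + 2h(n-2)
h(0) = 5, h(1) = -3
Characteristic equation: x² - 3x - 2 = 0.
Discriminant Δ = (3)² + 4·(2) = 17.
Roots r₁,₂ = (3 ± √17)/2, so r₁ = \frac{3}{2} + \frac{\sqrt{17}}{2}, r₂ = \frac{3}{2} - \frac{\sqrt{17}}{2}.
General solution: h(n) = A·r₁^n + B·r₂^n.
From the initial conditions, A + B = 5 and r₁A + r₂B = -3.
Since r₁ - r₂ = √17: A = (-3 - (5)r₂)/√17 = \frac{5}{2} - \frac{21 \sqrt{17}}{34}, and B = 5 - A = \frac{5}{2} + \frac{21 \sqrt{17}}{34}.
So h(n) = \left(\frac{5}{2} - \frac{21 \sqrt{17}}{34}\right)\left(\frac{3}{2} + \frac{\sqrt{17}}{2}\right)^n + \left(\frac{5}{2} + \frac{21 \sqrt{17}}{34}\right)\left(\frac{3}{2} - \frac{\sqrt{17}}{2}\right)^n.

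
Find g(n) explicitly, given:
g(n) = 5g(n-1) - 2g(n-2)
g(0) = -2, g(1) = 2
Characteristic equation: x² - 5x + 2 = 0.
Discriminant Δ = (5)² + 4·(-2) = 17.
Roots r₁,₂ = (5 ± √17)/2, so r₁ = \frac{\sqrt{17}}{2} + \frac{5}{2}, r₂ = \frac{5}{2} - \frac{\sqrt{17}}{2}.
General solution: g(n) = A·r₁^n + B·r₂^n.
From the initial conditions, A + B = -2 and r₁A + r₂B = 2.
Since r₁ - r₂ = √17: A = (2 - (-2)r₂)/√17 = -1 + \frac{7 \sqrt{17}}{17}, and B = -2 - A = - \frac{7 \sqrt{17}}{17} - 1.
So g(n) = \left(-1 + \frac{7 \sqrt{17}}{17}\right)\left(\frac{\sqrt{17}}{2} + \frac{5}{2}\right)^n + \left(- \frac{7 \sqrt{17}}{17} - 1\right)\left(\frac{5}{2} - \frac{\sqrt{17}}{2}\right)^n.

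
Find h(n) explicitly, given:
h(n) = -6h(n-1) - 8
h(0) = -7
First-order linear non-homogeneous.
Homogeneous solution: h_h(n) = A·(-6)^n.
Try constant particular solution h_p = K: K = -6K - 8 ⇒ K = - \frac{8}{7}.
General: h(n) = A·(-6)^n - \frac{8}{7}.
Apply h(0) = -7: A - \frac{8}{7} = -7 ⇒ A = - \frac{41}{7}.
So h(n) = - \frac{41 \left(-6\right)^{n}}{7} - \frac{8}{7}.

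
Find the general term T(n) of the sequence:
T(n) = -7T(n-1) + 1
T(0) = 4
First-order linear non-homogeneous.
Homogeneous solution: T_h(n) = A·(-7)^n.
Try constant particular solution T_p = K: K = -7K + 1 ⇒ K = \frac{1}{8}.
General: T(n) = A·(-7)^n + \frac{1}{8}.
Apply T(0) = 4: A + \frac{1}{8} = 4 ⇒ A = \frac{31}{8}.
So T(n) = \frac{31 \left(-7\right)^{n}}{8} + \frac{1}{8}.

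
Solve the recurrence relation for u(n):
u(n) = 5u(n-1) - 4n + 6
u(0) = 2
First-order linear with linear forcing.
Homogeneous solution: u_h(n) = A·(5)^n.
Try particular u_p(n) = pn + q. Substituting:
  pn + q = 5(p(n-1) + q) - 4n + 6.
Matching the n-coefficient: p = 5p - 4 ⇒ p = 1.
Matching constants: q = -5p + 5q + 6 ⇒ q = - \frac{1}{4}.
General: u(n) = A·(5)^n + n - \frac{1}{4}.
Apply u(0) = 2: A - \frac{1}{4} = 2 ⇒ A = \frac{9}{4}.
So u(n) = \frac{9 \cdot 5^{n}}{4} + n - \frac{1}{4}.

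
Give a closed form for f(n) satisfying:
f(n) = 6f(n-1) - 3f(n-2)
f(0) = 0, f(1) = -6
Characteristic equation: x² - 6x + 3 = 0.
Discriminant Δ = (6)² + 4·(-3) = 24.
Roots r₁,₂ = (6 ± √24)/2, so r₁ = \sqrt{6} + 3, r₂ = 3 - \sqrt{6}.
General solution: f(n) = A·r₁^n + B·r₂^n.
From the initial conditions, A + B = 0 and r₁A + r₂B = -6.
Since r₁ - r₂ = √24: A = (-6 - (0)r₂)/√24 = - \frac{\sqrt{6}}{2}, and B = 0 - A = \frac{\sqrt{6}}{2}.
So f(n) = \left(- \frac{\sqrt{6}}{2}\right)\left(\sqrt{6} + 3\right)^n + \left(\frac{\sqrt{6}}{2}\right)\left(3 - \sqrt{6}\right)^n.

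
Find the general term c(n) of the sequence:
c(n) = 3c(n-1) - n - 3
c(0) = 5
First-order linear with linear forcing.
Homogeneous solution: c_h(n) = A·(3)^n.
Try particular c_p(n) = pn + q. Substituting:
  pn + q = 3(p(n-1) + q) - n - 3.
Matching the n-coefficient: p = 3p - 1 ⇒ p = \frac{1}{2}.
Matching constants: q = -3p + 3q - 3 ⇒ q = \frac{9}{4}.
General: c(n) = A·(3)^n + \frac{n}{2} + \frac{9}{4}.
Apply c(0) = 5: A + \frac{9}{4} = 5 ⇒ A = \frac{11}{4}.
So c(n) = \frac{11 \cdot 3^{n}}{4} + \frac{n}{2} + \frac{9}{4}.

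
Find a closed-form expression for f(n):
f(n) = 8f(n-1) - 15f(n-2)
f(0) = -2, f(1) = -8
Characteristic equation: x² - 8x + 15 = 0, which factors as (x - (3))(x - (5)) = 0.
Roots r₁ = 3, r₂ = 5 (distinct).
General solution: f(n) = A·(3)^n + B·(5)^n.
From f(0) = -2: A + B = -2.
From f(1) = -8: 3A + 5B = -8.
Solving: A = -1, B = -1.
So f(n) = - 3^{n} - 5^{n}.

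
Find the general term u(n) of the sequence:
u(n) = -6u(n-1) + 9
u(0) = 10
First-order linear non-homogeneous.
Homogeneous solution: u_h(n) = A·(-6)^n.
Try constant particular solution u_p = K: K = -6K + 9 ⇒ K = \frac{9}{7}.
General: u(n) = A·(-6)^n + \frac{9}{7}.
Apply u(0) = 10: A + \frac{9}{7} = 10 ⇒ A = \frac{61}{7}.
So u(n) = \frac{61 \left(-6\right)^{n}}{7} + \frac{9}{7}.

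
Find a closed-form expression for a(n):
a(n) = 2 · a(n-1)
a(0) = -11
Pure geometric recurrence with ratio 2.
By induction a(n) = a(0) · (2)^n = - 11 \cdot 2^{n}.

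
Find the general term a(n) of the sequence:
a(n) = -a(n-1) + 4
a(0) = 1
First-order linear non-homogeneous.
Homogeneous solution: a_h(n) = A·(-1)^n.
Try constant particular solution a_p = K: K = -K + 4 ⇒ K = 2.
General: a(n) = A·(-1)^n + 2.
Apply a(0) = 1: A + 2 = 1 ⇒ A = -1.
So a(n) = 2 - \left(-1\right)^{n}.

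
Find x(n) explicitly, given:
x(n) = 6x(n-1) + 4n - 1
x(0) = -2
First-order linear with linear forcing.
Homogeneous solution: x_h(n) = A·(6)^n.
Try particular x_p(n) = pn + q. Substituting:
  pn + q = 6(p(n-1) + q) + 4n - 1.
Matching the n-coefficient: p = 6p + 4 ⇒ p = - \frac{4}{5}.
Matching constants: q = -6p + 6q - 1 ⇒ q = - \frac{19}{25}.
General: x(n) = A·(6)^n - \frac{4 n}{5} - \frac{19}{25}.
Apply x(0) = -2: A - \frac{19}{25} = -2 ⇒ A = - \frac{31}{25}.
So x(n) = - \frac{31 \cdot 6^{n}}{25} - \frac{4 n}{5} - \frac{19}{25}.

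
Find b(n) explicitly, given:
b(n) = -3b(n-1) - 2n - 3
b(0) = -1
First-order linear with linear forcing.
Homogeneous solution: b_h(n) = A·(-3)^n.
Try particular b_p(n) = pn + q. Substituting:
  pn + q = -3(p(n-1) + q) - 2n - 3.
Matching the n-coefficient: p = -3p - 2 ⇒ p = - \frac{1}{2}.
Matching constants: q = 3p - 3q - 3 ⇒ q = - \frac{9}{8}.
General: b(n) = A·(-3)^n - \frac{n}{2} - \frac{9}{8}.
Apply b(0) = -1: A - \frac{9}{8} = -1 ⇒ A = \frac{1}{8}.
So b(n) = \frac{\left(-3\right)^{n}}{8} - \frac{n}{2} - \frac{9}{8}.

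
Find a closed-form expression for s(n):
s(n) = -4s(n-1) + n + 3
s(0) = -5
First-order linear with linear forcing.
Homogeneous solution: s_h(n) = A·(-4)^n.
Try particular s_p(n) = pn + q. Substituting:
  pn + q = -4(p(n-1) + q) + n + 3.
Matching the n-coefficient: p = -4p + 1 ⇒ p = \frac{1}{5}.
Matching constants: q = 4p - 4q + 3 ⇒ q = \frac{19}{25}.
General: s(n) = A·(-4)^n + \frac{n}{5} + \frac{19}{25}.
Apply s(0) = -5: A + \frac{19}{25} = -5 ⇒ A = - \frac{144}{25}.
So s(n) = - \frac{144 \left(-4\right)^{n}}{25} + \frac{n}{5} + \frac{19}{25}.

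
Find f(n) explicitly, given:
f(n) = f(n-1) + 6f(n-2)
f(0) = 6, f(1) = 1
Characteristic equation: x² - x - 6 = 0, which factors as (x - (3))(x - (-2)) = 0.
Roots r₁ = 3, r₂ = -2 (distinct).
General solution: f(n) = A·(3)^n + B·(-2)^n.
From f(0) = 6: A + B = 6.
From f(1) = 1: 3A - 2B = 1.
Solving: A = \frac{13}{5}, B = \frac{17}{5}.
So f(n) = \frac{17 \left(-2\right)^{n}}{5} + \frac{13 \cdot 3^{n}}{5}.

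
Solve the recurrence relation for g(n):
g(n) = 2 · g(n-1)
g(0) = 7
Pure geometric recurrence with ratio 2.
By induction g(n) = g(0) · (2)^n = 7 \cdot 2^{n}.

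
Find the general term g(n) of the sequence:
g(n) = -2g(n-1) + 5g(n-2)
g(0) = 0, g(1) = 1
Characteristic equation: x² + 2x - 5 = 0.
Discriminant Δ = (-2)² + 4·(5) = 24.
Roots r₁,₂ = (-2 ± √24)/2, so r₁ = -1 + \sqrt{6}, r₂ = - \sqrt{6} - 1.
General solution: g(n) = A·r₁^n + B·r₂^n.
From the initial conditions, A + B = 0 and r₁A + r₂B = 1.
Since r₁ - r₂ = √24: A = (1 - (0)r₂)/√24 = \frac{\sqrt{6}}{12}, and B = 0 - A = - \frac{\sqrt{6}}{12}.
So g(n) = \left(\frac{\sqrt{6}}{12}\right)\left(-1 + \sqrt{6}\right)^n + \left(- \frac{\sqrt{6}}{12}\right)\left(- \sqrt{6} - 1\right)^n.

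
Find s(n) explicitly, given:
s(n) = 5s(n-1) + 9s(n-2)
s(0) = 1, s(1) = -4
Characteristic equation: x² - 5x - 9 = 0.
Discriminant Δ = (5)² + 4·(9) = 61.
Roots r₁,₂ = (5 ± √61)/2, so r₁ = \frac{5}{2} + \frac{\sqrt{61}}{2}, r₂ = \frac{5}{2} - \frac{\sqrt{61}}{2}.
General solution: s(n) = A·r₁^n + B·r₂^n.
From the initial conditions, A + B = 1 and r₁A + r₂B = -4.
Since r₁ - r₂ = √61: A = (-4 - (1)r₂)/√61 = \frac{1}{2} - \frac{13 \sqrt{61}}{122}, and B = 1 - A = \frac{1}{2} + \frac{13 \sqrt{61}}{122}.
So s(n) = \left(\frac{1}{2} - \frac{13 \sqrt{61}}{122}\right)\left(\frac{5}{2} + \frac{\sqrt{61}}{2}\right)^n + \left(\frac{1}{2} + \frac{13 \sqrt{61}}{122}\right)\left(\frac{5}{2} - \frac{\sqrt{61}}{2}\right)^n.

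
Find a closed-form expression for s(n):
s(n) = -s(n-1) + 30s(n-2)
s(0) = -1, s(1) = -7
Characteristic equation: x² + x - 30 = 0, which factors as (x - (-6))(x - (5)) = 0.
Roots r₁ = -6, r₂ = 5 (distinct).
General solution: s(n) = A·(-6)^n + B·(5)^n.
From s(0) = -1: A + B = -1.
From s(1) = -7: -6A + 5B = -7.
Solving: A = \frac{2}{11}, B = - \frac{13}{11}.
So s(n) = \frac{2 \left(-6\right)^{n}}{11} - \frac{13 \cdot 5^{n}}{11}.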